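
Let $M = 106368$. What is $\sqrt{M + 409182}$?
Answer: $5 \sqrt{20622} \approx 718.02$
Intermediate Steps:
$\sqrt{M + 409182} = \sqrt{106368 + 409182} = \sqrt{515550} = 5 \sqrt{20622}$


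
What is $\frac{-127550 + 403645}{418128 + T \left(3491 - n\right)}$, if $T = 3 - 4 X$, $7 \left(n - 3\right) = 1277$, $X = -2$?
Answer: $\frac{386533}{636285} \approx 0.60748$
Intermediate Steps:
$n = \frac{1298}{7}$ ($n = 3 + \frac{1}{7} \cdot 1277 = 3 + \frac{1277}{7} = \frac{1298}{7} \approx 185.43$)
$T = 11$ ($T = 3 - -8 = 3 + 8 = 11$)
$\frac{-127550 + 403645}{418128 + T \left(3491 - n\right)} = \frac{-127550 + 403645}{418128 + 11 \left(3491 - \frac{1298}{7}\right)} = \frac{276095}{418128 + 11 \left(3491 - \frac{1298}{7}\right)} = \frac{276095}{418128 + 11 \cdot \frac{23139}{7}} = \frac{276095}{418128 + \frac{254529}{7}} = \frac{276095}{\frac{3181425}{7}} = 276095 \cdot \frac{7}{3181425} = \frac{386533}{636285}$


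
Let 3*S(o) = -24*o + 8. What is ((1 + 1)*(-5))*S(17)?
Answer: 4000/3 ≈ 1333.3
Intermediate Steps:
S(o) = 8/3 - 8*o (S(o) = (-24*o + 8)/3 = (8 - 24*o)/3 = 8/3 - 8*o)
((1 + 1)*(-5))*S(17) = ((1 + 1)*(-5))*(8/3 - 8*17) = (2*(-5))*(8/3 - 136) = -10*(-400/3) = 4000/3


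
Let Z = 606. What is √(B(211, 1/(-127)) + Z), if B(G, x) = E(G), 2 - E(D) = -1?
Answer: √609 ≈ 24.678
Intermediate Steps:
E(D) = 3 (E(D) = 2 - 1*(-1) = 2 + 1 = 3)
B(G, x) = 3
√(B(211, 1/(-127)) + Z) = √(3 + 606) = √609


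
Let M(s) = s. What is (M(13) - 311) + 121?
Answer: -177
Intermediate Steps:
(M(13) - 311) + 121 = (13 - 311) + 121 = -298 + 121 = -177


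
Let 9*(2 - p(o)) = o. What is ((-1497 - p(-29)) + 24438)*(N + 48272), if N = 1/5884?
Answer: 3257252565971/2942 ≈ 1.1072e+9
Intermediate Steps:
N = 1/5884 ≈ 0.00016995
p(o) = 2 - o/9
((-1497 - p(-29)) + 24438)*(N + 48272) = ((-1497 - (2 - 1/9*(-29))) + 24438)*(1/5884 + 48272) = ((-1497 - (2 + 29/9)) + 24438)*(284032449/5884) = ((-1497 - 1*47/9) + 24438)*(284032449/5884) = ((-1497 - 47/9) + 24438)*(284032449/5884) = (-13520/9 + 24438)*(284032449/5884) = (206422/9)*(284032449/5884) = 3257252565971/2942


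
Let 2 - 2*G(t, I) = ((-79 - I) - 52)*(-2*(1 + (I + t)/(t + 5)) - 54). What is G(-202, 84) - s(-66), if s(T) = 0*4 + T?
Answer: -1198111/197 ≈ -6081.8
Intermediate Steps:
G(t, I) = 1 - (-131 - I)*(-56 - 2*(I + t)/(5 + t))/2 (G(t, I) = 1 - ((-79 - I) - 52)*(-2*(1 + (I + t)/(t + 5)) - 54)/2 = 1 - (-131 - I)*(-2*(1 + (I + t)/(5 + t)) - 54)/2 = 1 - (-131 - I)*((-2 - 2*(I + t)/(5 + t)) - 54)/2 = 1 - (-131 - I)*(-56 - 2*(I + t)/(5 + t))/2)
s(T) = T (s(T) = 0 + T = T)
G(-202, 84) - s(-66) = (-18335 - 1*84² - 3798*(-202) - 271*84 - 29*84*(-202))/(5 - 202) - 1*(-66) = (-18335 - 1*7056 + 767196 - 22764 + 492072)/(-197) + 66 = -(-18335 - 7056 + 767196 - 22764 + 492072)/197 + 66 = -1/197*1211113 + 66 = -1211113/197 + 66 = -1198111/197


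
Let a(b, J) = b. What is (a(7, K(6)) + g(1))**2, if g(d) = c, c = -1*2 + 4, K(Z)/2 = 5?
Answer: 81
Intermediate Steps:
K(Z) = 10 (K(Z) = 2*5 = 10)
c = 2 (c = -2 + 4 = 2)
g(d) = 2
(a(7, K(6)) + g(1))**2 = (7 + 2)**2 = 9**2 = 81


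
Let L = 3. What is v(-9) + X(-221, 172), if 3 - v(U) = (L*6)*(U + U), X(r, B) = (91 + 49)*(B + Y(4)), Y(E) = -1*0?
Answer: 24407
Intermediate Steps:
Y(E) = 0
X(r, B) = 140*B (X(r, B) = (91 + 49)*(B + 0) = 140*B)
v(U) = 3 - 36*U (v(U) = 3 - 3*6*(U + U) = 3 - 18*2*U = 3 - 36*U)
v(-9) + X(-221, 172) = (3 - 36*(-9)) + 140*172 = (3 + 324) + 24080 = 327 + 24080 = 24407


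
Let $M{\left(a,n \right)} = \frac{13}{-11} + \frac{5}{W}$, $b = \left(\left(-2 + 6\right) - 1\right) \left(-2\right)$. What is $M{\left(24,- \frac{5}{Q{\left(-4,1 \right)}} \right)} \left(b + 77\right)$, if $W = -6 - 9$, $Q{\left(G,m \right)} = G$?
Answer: $- \frac{3550}{33} \approx -107.58$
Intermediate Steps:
$W = -15$ ($W = -6 - 9 = -15$)
$b = -6$ ($b = \left(4 - 1\right) \left(-2\right) = 3 \left(-2\right) = -6$)
$M{\left(a,n \right)} = - \frac{50}{33}$ ($M{\left(a,n \right)} = \frac{13}{-11} + \frac{5}{-15} = 13 \left(- \frac{1}{11}\right) + 5 \left(- \frac{1}{15}\right) = - \frac{13}{11} - \frac{1}{3} = - \frac{50}{33}$)
$M{\left(24,- \frac{5}{Q{\left(-4,1 \right)}} \right)} \left(b + 77\right) = - \frac{50 \left(-6 + 77\right)}{33} = \left(- \frac{50}{33}\right) 71 = - \frac{3550}{33}$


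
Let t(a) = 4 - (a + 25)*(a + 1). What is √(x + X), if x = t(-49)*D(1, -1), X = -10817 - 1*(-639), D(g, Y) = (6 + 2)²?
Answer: 5*I*√3346 ≈ 289.22*I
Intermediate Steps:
D(g, Y) = 64 (D(g, Y) = 8² = 64)
t(a) = 4 - (1 + a)*(25 + a) (t(a) = 4 - (25 + a)*(1 + a) = 4 - (1 + a)*(25 + a))
X = -10178 (X = -10817 + 639 = -10178)
x = -73472 (x = (-21 - 1*(-49)² - 26*(-49))*64 = (-21 - 1*2401 + 1274)*64 = (-21 - 2401 + 1274)*64 = -1148*64 = -73472)
√(x + X) = √(-73472 - 10178) = √(-83650) = 5*I*√3346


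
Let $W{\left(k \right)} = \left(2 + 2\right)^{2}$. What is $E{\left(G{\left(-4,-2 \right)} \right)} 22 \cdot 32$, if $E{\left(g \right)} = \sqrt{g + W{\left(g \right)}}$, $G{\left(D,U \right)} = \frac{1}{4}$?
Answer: $352 \sqrt{65} \approx 2837.9$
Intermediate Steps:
$W{\left(k \right)} = 16$ ($W{\left(k \right)} = 4^{2} = 16$)
$G{\left(D,U \right)} = \frac{1}{4}$
$E{\left(g \right)} = \sqrt{16 + g}$ ($E{\left(g \right)} = \sqrt{g + 16} = \sqrt{16 + g}$)
$E{\left(G{\left(-4,-2 \right)} \right)} 22 \cdot 32 = \sqrt{16 + \frac{1}{4}} \cdot 22 \cdot 32 = \sqrt{\frac{65}{4}} \cdot 22 \cdot 32 = \frac{\sqrt{65}}{2} \cdot 22 \cdot 32 = 11 \sqrt{65} \cdot 32 = 352 \sqrt{65}$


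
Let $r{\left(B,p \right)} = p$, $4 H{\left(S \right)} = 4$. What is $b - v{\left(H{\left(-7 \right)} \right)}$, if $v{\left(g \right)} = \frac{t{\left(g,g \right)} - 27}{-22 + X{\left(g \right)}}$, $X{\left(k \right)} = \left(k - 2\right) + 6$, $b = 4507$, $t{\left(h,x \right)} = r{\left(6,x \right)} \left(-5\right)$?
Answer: $\frac{76587}{17} \approx 4505.1$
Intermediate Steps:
$H{\left(S \right)} = 1$ ($H{\left(S \right)} = \frac{1}{4} \cdot 4 = 1$)
$t{\left(h,x \right)} = - 5 x$ ($t{\left(h,x \right)} = x \left(-5\right) = - 5 x$)
$X{\left(k \right)} = 4 + k$ ($X{\left(k \right)} = \left(-2 + k\right) + 6 = 4 + k$)
$v{\left(g \right)} = \frac{-27 - 5 g}{-18 + g}$ ($v{\left(g \right)} = \frac{- 5 g - 27}{-22 + \left(4 + g\right)} = \frac{-27 - 5 g}{-18 + g}$)
$b - v{\left(H{\left(-7 \right)} \right)} = 4507 - \frac{-27 - 5}{-18 + 1} = 4507 - \frac{-27 - 5}{-17} = 4507 - \left(- \frac{1}{17}\right) \left(-32\right) = 4507 - \frac{32}{17} = \frac{76587}{17}$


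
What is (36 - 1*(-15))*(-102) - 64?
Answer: -5266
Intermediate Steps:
(36 - 1*(-15))*(-102) - 64 = (36 + 15)*(-102) - 64 = 51*(-102) - 64 = -5202 - 64 = -5266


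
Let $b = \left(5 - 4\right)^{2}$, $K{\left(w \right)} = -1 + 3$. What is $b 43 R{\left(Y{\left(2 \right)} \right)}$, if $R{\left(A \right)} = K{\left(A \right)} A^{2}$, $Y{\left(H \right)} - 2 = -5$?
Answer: $774$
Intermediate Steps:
$Y{\left(H \right)} = -3$ ($Y{\left(H \right)} = 2 - 5 = -3$)
$K{\left(w \right)} = 2$
$R{\left(A \right)} = 2 A^{2}$
$b = 1$ ($b = 1^{2} = 1$)
$b 43 R{\left(Y{\left(2 \right)} \right)} = 1 \cdot 43 \cdot 2 \left(-3\right)^{2} = 43 \cdot 2 \cdot 9 = 43 \cdot 18 = 774$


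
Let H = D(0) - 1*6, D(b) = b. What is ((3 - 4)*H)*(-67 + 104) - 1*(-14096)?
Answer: 14318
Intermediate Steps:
H = -6 (H = 0 - 1*6 = 0 - 6 = -6)
((3 - 4)*H)*(-67 + 104) - 1*(-14096) = ((3 - 4)*(-6))*(-67 + 104) - 1*(-14096) = -1*(-6)*37 + 14096 = 6*37 + 14096 = 222 + 14096 = 14318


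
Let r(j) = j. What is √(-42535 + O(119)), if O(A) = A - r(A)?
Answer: I*√42535 ≈ 206.24*I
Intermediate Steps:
O(A) = 0 (O(A) = A - A = 0)
√(-42535 + O(119)) = √(-42535 + 0) = √(-42535) = I*√42535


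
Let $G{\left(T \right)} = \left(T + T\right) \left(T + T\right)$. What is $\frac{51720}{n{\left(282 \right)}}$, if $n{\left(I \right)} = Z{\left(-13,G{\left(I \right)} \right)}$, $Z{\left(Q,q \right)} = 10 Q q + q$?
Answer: $- \frac{2155}{1709766} \approx -0.0012604$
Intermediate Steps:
$G{\left(T \right)} = 4 T^{2}$ ($G{\left(T \right)} = 2 T 2 T = 4 T^{2}$)
$Z{\left(Q,q \right)} = q + 10 Q q$ ($Z{\left(Q,q \right)} = 10 Q q + q = q + 10 Q q$)
$n{\left(I \right)} = - 516 I^{2}$ ($n{\left(I \right)} = 4 I^{2} \left(1 + 10 \left(-13\right)\right) = 4 I^{2} \left(1 - 130\right) = 4 I^{2} \left(-129\right) = - 516 I^{2}$)
$\frac{51720}{n{\left(282 \right)}} = \frac{51720}{\left(-516\right) 282^{2}} = \frac{51720}{\left(-516\right) 79524} = \frac{51720}{-41034384} = 51720 \left(- \frac{1}{41034384}\right) = - \frac{2155}{1709766}$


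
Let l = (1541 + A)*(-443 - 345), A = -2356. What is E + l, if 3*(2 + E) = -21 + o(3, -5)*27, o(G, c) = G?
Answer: 642238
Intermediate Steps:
l = 642220 (l = (1541 - 2356)*(-443 - 345) = -815*(-788) = 642220)
E = 18 (E = -2 + (-21 + 3*27)/3 = -2 + (-21 + 81)/3 = -2 + (⅓)*60 = -2 + 20 = 18)
E + l = 18 + 642220 = 642238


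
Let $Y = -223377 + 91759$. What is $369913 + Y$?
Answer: $238295$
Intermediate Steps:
$Y = -131618$
$369913 + Y = 369913 - 131618 = 238295$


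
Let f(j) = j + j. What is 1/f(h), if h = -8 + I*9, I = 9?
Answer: 1/146 ≈ 0.0068493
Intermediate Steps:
h = 73 (h = -8 + 9*9 = -8 + 81 = 73)
f(j) = 2*j
1/f(h) = 1/(2*73) = 1/146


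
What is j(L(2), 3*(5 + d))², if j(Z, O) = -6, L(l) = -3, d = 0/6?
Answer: 36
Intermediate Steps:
d = 0 (d = 0*(⅙) = 0)
j(L(2), 3*(5 + d))² = (-6)² = 36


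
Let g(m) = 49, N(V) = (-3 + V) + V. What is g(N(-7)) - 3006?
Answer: -2957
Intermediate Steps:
N(V) = -3 + 2*V
g(N(-7)) - 3006 = 49 - 3006 = -2957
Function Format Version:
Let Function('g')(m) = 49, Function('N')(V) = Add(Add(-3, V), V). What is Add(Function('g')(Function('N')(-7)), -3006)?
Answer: -2957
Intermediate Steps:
Function('N')(V) = Add(-3, Mul(2, V))
Add(Function('g')(Function('N')(-7)), -3006) = Add(49, -3006) = -2957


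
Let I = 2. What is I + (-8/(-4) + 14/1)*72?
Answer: 1154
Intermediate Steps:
I + (-8/(-4) + 14/1)*72 = 2 + (-8/(-4) + 14/1)*72 = 2 + (-8*(-¼) + 14*1)*72 = 2 + (2 + 14)*72 = 2 + 16*72 = 2 + 1152 = 1154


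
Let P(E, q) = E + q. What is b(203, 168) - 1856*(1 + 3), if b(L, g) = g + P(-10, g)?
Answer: -7098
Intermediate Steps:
b(L, g) = -10 + 2*g (b(L, g) = g + (-10 + g) = -10 + 2*g)
b(203, 168) - 1856*(1 + 3) = (-10 + 2*168) - 1856*(1 + 3) = (-10 + 336) - 1856*4 = 326 - 7424 = -7098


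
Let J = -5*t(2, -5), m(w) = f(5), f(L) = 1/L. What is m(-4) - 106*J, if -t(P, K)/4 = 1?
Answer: -10599/5 ≈ -2119.8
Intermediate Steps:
t(P, K) = -4 (t(P, K) = -4*1 = -4)
m(w) = 1/5
J = 20 (J = -5*(-4) = 20)
m(-4) - 106*J = 1/5 - 106*20 = 1/5 - 2120 = -10599/5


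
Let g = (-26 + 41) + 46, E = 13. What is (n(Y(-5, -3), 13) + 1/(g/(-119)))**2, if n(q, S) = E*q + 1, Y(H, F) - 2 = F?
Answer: 724201/3721 ≈ 194.63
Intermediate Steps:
Y(H, F) = 2 + F
n(q, S) = 1 + 13*q (n(q, S) = 13*q + 1 = 1 + 13*q)
g = 61 (g = 15 + 46 = 61)
(n(Y(-5, -3), 13) + 1/(g/(-119)))**2 = ((1 + 13*(2 - 3)) + 1/(61/(-119)))**2 = ((1 + 13*(-1)) + 1/(61*(-1/119)))**2 = ((1 - 13) + 1/(-61/119))**2 = (-12 - 119/61)**2 = (-851/61)**2 = 724201/3721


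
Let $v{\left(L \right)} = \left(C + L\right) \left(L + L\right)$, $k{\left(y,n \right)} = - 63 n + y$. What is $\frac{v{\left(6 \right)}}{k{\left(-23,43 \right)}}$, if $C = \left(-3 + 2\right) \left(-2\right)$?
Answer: $- \frac{24}{683} \approx -0.035139$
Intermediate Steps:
$C = 2$ ($C = \left(-1\right) \left(-2\right) = 2$)
$k{\left(y,n \right)} = y - 63 n$
$v{\left(L \right)} = 2 L \left(2 + L\right)$ ($v{\left(L \right)} = \left(2 + L\right) \left(L + L\right) = \left(2 + L\right) 2 L = 2 L \left(2 + L\right)$)
$\frac{v{\left(6 \right)}}{k{\left(-23,43 \right)}} = \frac{2 \cdot 6 \left(2 + 6\right)}{-23 - 2709} = \frac{2 \cdot 6 \cdot 8}{-23 - 2709} = \frac{96}{-2732} = 96 \left(- \frac{1}{2732}\right) = - \frac{24}{683}$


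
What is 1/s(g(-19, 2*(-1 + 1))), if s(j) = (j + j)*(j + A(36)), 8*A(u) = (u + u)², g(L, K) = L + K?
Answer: -1/23902 ≈ -4.1838e-5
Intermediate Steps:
g(L, K) = K + L
A(u) = u²/2 (A(u) = (u + u)²/8 = (2*u)²/8 = (4*u²)/8 = u²/2)
s(j) = 2*j*(648 + j) (s(j) = (j + j)*(j + (½)*36²) = (2*j)*(j + (½)*1296) = (2*j)*(j + 648) = (2*j)*(648 + j) = 2*j*(648 + j))
1/s(g(-19, 2*(-1 + 1))) = 1/(2*(2*(-1 + 1) - 19)*(648 + (2*(-1 + 1) - 19))) = 1/(2*(2*0 - 19)*(648 + (2*0 - 19))) = 1/(2*(0 - 19)*(648 + (0 - 19))) = 1/(2*(-19)*(648 - 19)) = 1/(2*(-19)*629) = 1/(-23902) = -1/23902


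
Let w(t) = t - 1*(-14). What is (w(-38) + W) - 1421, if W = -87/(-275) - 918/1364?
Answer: -24643331/17050 ≈ -1445.4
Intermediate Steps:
W = -6081/17050 (W = -87*(-1/275) - 918*1/1364 = 87/275 - 459/682 = -6081/17050 ≈ -0.35666)
w(t) = 14 + t (w(t) = t + 14 = 14 + t)
(w(-38) + W) - 1421 = ((14 - 38) - 6081/17050) - 1421 = (-24 - 6081/17050) - 1421 = -415281/17050 - 1421 = -24643331/17050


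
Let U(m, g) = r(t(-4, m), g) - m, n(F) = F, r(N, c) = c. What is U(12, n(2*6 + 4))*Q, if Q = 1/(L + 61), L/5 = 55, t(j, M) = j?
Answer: 1/84 ≈ 0.011905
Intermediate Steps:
L = 275 (L = 5*55 = 275)
U(m, g) = g - m
Q = 1/336 (Q = 1/(275 + 61) = 1/336 ≈ 0.0029762)
U(12, n(2*6 + 4))*Q = ((2*6 + 4) - 1*12)*(1/336) = ((12 + 4) - 12)*(1/336) = (16 - 12)*(1/336) = 4*(1/336) = 1/84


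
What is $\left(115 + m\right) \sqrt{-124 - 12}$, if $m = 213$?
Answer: $656 i \sqrt{34} \approx 3825.1 i$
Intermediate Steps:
$\left(115 + m\right) \sqrt{-124 - 12} = \left(115 + 213\right) \sqrt{-124 - 12} = 328 \sqrt{-136} = 328 \cdot 2 i \sqrt{34} = 656 i \sqrt{34}$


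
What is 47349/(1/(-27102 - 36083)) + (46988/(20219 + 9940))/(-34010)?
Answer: -1534328579538487669/512853795 ≈ -2.9917e+9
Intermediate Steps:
47349/(1/(-27102 - 36083)) + (46988/(20219 + 9940))/(-34010) = 47349/(1/(-63185)) + (46988/30159)*(-1/34010) = 47349/(-1/63185) + (46988*(1/30159))*(-1/34010) = 47349*(-63185) + (46988/30159)*(-1/34010) = -2991746565 - 23494/512853795 = -1534328579538487669/512853795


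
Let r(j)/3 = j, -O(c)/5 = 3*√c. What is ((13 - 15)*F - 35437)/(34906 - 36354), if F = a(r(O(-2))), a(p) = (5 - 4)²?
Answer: 35439/1448 ≈ 24.474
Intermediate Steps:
O(c) = -15*√c
r(j) = 3*j
a(p) = 1 (a(p) = 1² = 1)
F = 1
((13 - 15)*F - 35437)/(34906 - 36354) = ((13 - 15)*1 - 35437)/(34906 - 36354) = (-2*1 - 35437)/(-1448) = (-2 - 35437)*(-1/1448) = -35439*(-1/1448) = 35439/1448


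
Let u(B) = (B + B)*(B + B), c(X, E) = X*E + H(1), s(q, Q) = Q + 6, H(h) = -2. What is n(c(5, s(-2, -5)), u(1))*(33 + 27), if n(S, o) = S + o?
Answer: 420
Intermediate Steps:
s(q, Q) = 6 + Q
c(X, E) = -2 + E*X (c(X, E) = X*E - 2 = E*X - 2 = -2 + E*X)
u(B) = 4*B² (u(B) = (2*B)*(2*B) = 4*B²)
n(c(5, s(-2, -5)), u(1))*(33 + 27) = ((-2 + (6 - 5)*5) + 4*1²)*(33 + 27) = ((-2 + 1*5) + 4*1)*60 = ((-2 + 5) + 4)*60 = (3 + 4)*60 = 7*60 = 420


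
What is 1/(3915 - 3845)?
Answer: 1/70 ≈ 0.014286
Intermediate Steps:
1/(3915 - 3845) = 1/70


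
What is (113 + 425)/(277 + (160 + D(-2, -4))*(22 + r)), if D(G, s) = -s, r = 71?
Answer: 538/15529 ≈ 0.034645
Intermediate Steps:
(113 + 425)/(277 + (160 + D(-2, -4))*(22 + r)) = (113 + 425)/(277 + (160 - 1*(-4))*(22 + 71)) = 538/(277 + (160 + 4)*93) = 538/(277 + 164*93) = 538/(277 + 15252) = 538/15529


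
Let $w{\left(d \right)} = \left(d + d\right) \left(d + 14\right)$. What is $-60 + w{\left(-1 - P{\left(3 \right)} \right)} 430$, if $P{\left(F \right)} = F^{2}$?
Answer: $-34460$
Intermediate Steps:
$w{\left(d \right)} = 2 d \left(14 + d\right)$
$-60 + w{\left(-1 - P{\left(3 \right)} \right)} 430 = -60 + 2 \left(-1 - 3^{2}\right) \left(14 - 10\right) 430 = -60 + 2 \left(-1 - 9\right) \left(14 - 10\right) 430 = -60 + 2 \left(-10\right) \left(14 - 10\right) 430 = -60 + 2 \left(-10\right) 4 \cdot 430 = -60 - 34400 = -34460$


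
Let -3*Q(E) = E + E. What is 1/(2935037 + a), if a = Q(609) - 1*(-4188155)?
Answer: 1/7122786 ≈ 1.4039e-7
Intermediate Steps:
Q(E) = -2*E/3 (Q(E) = -(E + E)/3 = -2*E/3)
a = 4187749 (a = -⅔*609 - 1*(-4188155) = -406 + 4188155 = 4187749)
1/(2935037 + a) = 1/(2935037 + 4187749) = 1/7122786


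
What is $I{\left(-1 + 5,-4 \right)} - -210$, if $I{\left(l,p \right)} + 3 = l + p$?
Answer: $207$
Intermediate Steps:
$I{\left(l,p \right)} = -3 + l + p$ ($I{\left(l,p \right)} = -3 + \left(l + p\right) = -3 + l + p$)
$I{\left(-1 + 5,-4 \right)} - -210 = \left(-3 + \left(-1 + 5\right) - 4\right) - -210 = \left(-3 + 4 - 4\right) + 210 = -3 + 210 = 207$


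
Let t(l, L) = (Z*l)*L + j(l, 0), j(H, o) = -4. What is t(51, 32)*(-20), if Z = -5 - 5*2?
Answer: 489680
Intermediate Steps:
Z = -15 (Z = -5 - 10 = -15)
t(l, L) = -4 - 15*L*l (t(l, L) = (-15*l)*L - 4 = -15*L*l - 4 = -4 - 15*L*l)
t(51, 32)*(-20) = (-4 - 15*32*51)*(-20) = (-4 - 24480)*(-20) = -24484*(-20) = 489680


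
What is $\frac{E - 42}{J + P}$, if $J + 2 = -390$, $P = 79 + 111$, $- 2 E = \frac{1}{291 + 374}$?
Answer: $\frac{55861}{268660} \approx 0.20792$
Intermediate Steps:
$E = - \frac{1}{1330}$ ($E = - \frac{1}{2 \left(291 + 374\right)} = - \frac{1}{2 \cdot 665} = \left(- \frac{1}{2}\right) \frac{1}{665} = - \frac{1}{1330} \approx -0.00075188$)
$P = 190$
$J = -392$ ($J = -2 - 390 = -392$)
$\frac{E - 42}{J + P} = \frac{- \frac{1}{1330} - 42}{-392 + 190} = - \frac{55861}{1330 \left(-202\right)} = \left(- \frac{55861}{1330}\right) \left(- \frac{1}{202}\right) = \frac{55861}{268660}$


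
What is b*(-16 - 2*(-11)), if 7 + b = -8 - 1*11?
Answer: -156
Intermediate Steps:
b = -26 (b = -7 + (-8 - 1*11) = -7 + (-8 - 11) = -7 - 19 = -26)
b*(-16 - 2*(-11)) = -26*(-16 - 2*(-11)) = -26*(-16 + 22) = -26*6 = -156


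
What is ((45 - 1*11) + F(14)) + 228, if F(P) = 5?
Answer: 267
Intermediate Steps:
((45 - 1*11) + F(14)) + 228 = ((45 - 1*11) + 5) + 228 = ((45 - 11) + 5) + 228 = (34 + 5) + 228 = 39 + 228 = 267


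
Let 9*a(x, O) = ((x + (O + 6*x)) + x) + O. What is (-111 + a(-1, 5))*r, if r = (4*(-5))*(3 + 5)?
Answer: 159520/9 ≈ 17724.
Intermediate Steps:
r = -160 (r = -20*8 = -160)
a(x, O) = 2*O/9 + 8*x/9 (a(x, O) = (((x + (O + 6*x)) + x) + O)/9 = (((O + 7*x) + x) + O)/9 = ((O + 8*x) + O)/9 = (2*O + 8*x)/9 = 2*O/9 + 8*x/9)
(-111 + a(-1, 5))*r = (-111 + ((2/9)*5 + (8/9)*(-1)))*(-160) = (-111 + (10/9 - 8/9))*(-160) = (-111 + 2/9)*(-160) = -997/9*(-160) = 159520/9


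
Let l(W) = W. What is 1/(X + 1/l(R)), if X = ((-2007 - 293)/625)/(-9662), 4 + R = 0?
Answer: -483100/120591 ≈ -4.0061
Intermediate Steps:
R = -4 (R = -4 + 0 = -4)
X = 46/120775 (X = -2300*1/625*(-1/9662) = -92/25*(-1/9662) = 46/120775 ≈ 0.00038087)
1/(X + 1/l(R)) = 1/(46/120775 + 1/(-4)) = 1/(46/120775 - ¼) = 1/(-120591/483100) = -483100/120591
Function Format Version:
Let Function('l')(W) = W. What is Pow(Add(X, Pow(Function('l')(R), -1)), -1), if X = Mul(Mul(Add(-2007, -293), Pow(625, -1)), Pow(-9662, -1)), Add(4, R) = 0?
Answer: Rational(-483100, 120591) ≈ -4.0061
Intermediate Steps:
R = -4 (R = Add(-4, 0) = -4)
X = Rational(46, 120775) (X = Mul(Mul(-2300, Rational(1, 625)), Rational(-1, 9662)) = Mul(Rational(-92, 25), Rational(-1, 9662)) = Rational(46, 120775) ≈ 0.00038087)
Pow(Add(X, Pow(Function('l')(R), -1)), -1) = Pow(Add(Rational(46, 120775), Pow(-4, -1)), -1) = Pow(Add(Rational(46, 120775), Rational(-1, 4)), -1) = Pow(Rational(-120591, 483100), -1) = Rational(-483100, 120591)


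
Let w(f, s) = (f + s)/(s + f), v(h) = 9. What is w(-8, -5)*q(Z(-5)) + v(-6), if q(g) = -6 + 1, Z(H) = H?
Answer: 4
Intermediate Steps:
w(f, s) = 1 (w(f, s) = (f + s)/(f + s) = 1)
q(g) = -5
w(-8, -5)*q(Z(-5)) + v(-6) = 1*(-5) + 9 = -5 + 9 = 4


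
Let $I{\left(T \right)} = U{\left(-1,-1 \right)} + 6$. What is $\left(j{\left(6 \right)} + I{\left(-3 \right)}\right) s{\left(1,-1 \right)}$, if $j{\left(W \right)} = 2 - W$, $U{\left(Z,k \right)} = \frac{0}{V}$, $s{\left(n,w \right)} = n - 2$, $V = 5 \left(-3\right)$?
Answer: $-2$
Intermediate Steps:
$V = -15$
$s{\left(n,w \right)} = -2 + n$
$U{\left(Z,k \right)} = 0$ ($U{\left(Z,k \right)} = \frac{0}{-15} = 0 \left(- \frac{1}{15}\right) = 0$)
$I{\left(T \right)} = 6$ ($I{\left(T \right)} = 0 + 6 = 6$)
$\left(j{\left(6 \right)} + I{\left(-3 \right)}\right) s{\left(1,-1 \right)} = \left(\left(2 - 6\right) + 6\right) \left(-2 + 1\right) = \left(\left(2 - 6\right) + 6\right) \left(-1\right) = \left(-4 + 6\right) \left(-1\right) = 2 \left(-1\right) = -2$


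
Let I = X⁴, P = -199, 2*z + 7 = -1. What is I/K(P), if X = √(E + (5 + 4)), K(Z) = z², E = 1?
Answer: 25/4 ≈ 6.2500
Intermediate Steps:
z = -4 (z = -7/2 + (½)*(-1) = -7/2 - ½ = -4)
K(Z) = 16 (K(Z) = (-4)² = 16)
X = √10 (X = √(1 + (5 + 4)) = √(1 + 9) = √10 ≈ 3.1623)
I = 100 (I = (√10)⁴ = 100)
I/K(P) = 100/16 = 100*(1/16) = 25/4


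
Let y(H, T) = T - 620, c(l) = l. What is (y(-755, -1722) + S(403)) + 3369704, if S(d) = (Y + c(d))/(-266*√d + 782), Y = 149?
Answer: 3914999431436/1162631 - 6118*√403/1162631 ≈ 3.3674e+6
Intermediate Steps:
y(H, T) = -620 + T
S(d) = (149 + d)/(782 - 266*√d) (S(d) = (149 + d)/(-266*√d + 782) = (149 + d)/(782 - 266*√d))
(y(-755, -1722) + S(403)) + 3369704 = ((-620 - 1722) + (-149 - 1*403)/(2*(-391 + 133*√403))) + 3369704 = (-2342 + (-149 - 403)/(2*(-391 + 133*√403))) + 3369704 = (-2342 + (½)*(-552)/(-391 + 133*√403)) + 3369704 = (-2342 - 276/(-391 + 133*√403)) + 3369704 = 3367362 - 276/(-391 + 133*√403)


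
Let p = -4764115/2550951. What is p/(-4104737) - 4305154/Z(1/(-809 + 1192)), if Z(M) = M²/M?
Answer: -17265331360278649285919/10470982954887 ≈ -1.6489e+9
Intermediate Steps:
p = -4764115/2550951 (p = -4764115*1/2550951 = -4764115/2550951 ≈ -1.8676)
Z(M) = M
p/(-4104737) - 4305154/Z(1/(-809 + 1192)) = -4764115/2550951/(-4104737) - 4305154/(1/(-809 + 1192)) = -4764115/2550951*(-1/4104737) - 4305154/(1/383) = 4764115/10470982954887 - 4305154/1/383 = 4764115/10470982954887 - 4305154*383 = 4764115/10470982954887 - 1648873982 = -17265331360278649285919/10470982954887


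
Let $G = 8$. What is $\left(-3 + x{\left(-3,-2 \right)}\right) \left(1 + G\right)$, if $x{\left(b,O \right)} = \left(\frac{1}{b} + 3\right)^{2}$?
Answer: $37$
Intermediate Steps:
$x{\left(b,O \right)} = \left(3 + \frac{1}{b}\right)^{2}$
$\left(-3 + x{\left(-3,-2 \right)}\right) \left(1 + G\right) = \left(-3 + \frac{\left(1 + 3 \left(-3\right)\right)^{2}}{9}\right) \left(1 + 8\right) = \left(-3 + \frac{\left(1 - 9\right)^{2}}{9}\right) 9 = \left(-3 + \frac{\left(-8\right)^{2}}{9}\right) 9 = \left(-3 + \frac{1}{9} \cdot 64\right) 9 = \left(-3 + \frac{64}{9}\right) 9 = \frac{37}{9} \cdot 9 = 37$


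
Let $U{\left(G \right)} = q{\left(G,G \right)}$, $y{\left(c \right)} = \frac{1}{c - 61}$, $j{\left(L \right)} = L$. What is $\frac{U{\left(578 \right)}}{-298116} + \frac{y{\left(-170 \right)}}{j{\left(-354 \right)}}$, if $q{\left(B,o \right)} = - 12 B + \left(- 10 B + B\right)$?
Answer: $\frac{281426}{6909903} \approx 0.040728$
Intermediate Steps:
$y{\left(c \right)} = \frac{1}{-61 + c}$
$q{\left(B,o \right)} = - 21 B$ ($q{\left(B,o \right)} = - 12 B - 9 B = - 21 B$)
$U{\left(G \right)} = - 21 G$
$\frac{U{\left(578 \right)}}{-298116} + \frac{y{\left(-170 \right)}}{j{\left(-354 \right)}} = \frac{\left(-21\right) 578}{-298116} + \frac{1}{\left(-61 - 170\right) \left(-354\right)} = \left(-12138\right) \left(- \frac{1}{298116}\right) + \frac{1}{-231} \left(- \frac{1}{354}\right) = \frac{289}{7098} - - \frac{1}{81774} = \frac{289}{7098} + \frac{1}{81774} = \frac{281426}{6909903}$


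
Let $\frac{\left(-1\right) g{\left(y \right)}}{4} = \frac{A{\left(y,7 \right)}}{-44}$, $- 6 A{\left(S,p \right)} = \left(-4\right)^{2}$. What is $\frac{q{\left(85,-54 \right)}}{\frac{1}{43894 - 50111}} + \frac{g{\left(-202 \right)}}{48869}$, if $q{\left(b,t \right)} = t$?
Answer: $\frac{541404697078}{1612677} \approx 3.3572 \cdot 10^{5}$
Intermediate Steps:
$A{\left(S,p \right)} = - \frac{8}{3}$ ($A{\left(S,p \right)} = - \frac{\left(-4\right)^{2}}{6} = \left(- \frac{1}{6}\right) 16 = - \frac{8}{3}$)
$g{\left(y \right)} = - \frac{8}{33}$ ($g{\left(y \right)} = - 4 \left(- \frac{8}{3 \left(-44\right)}\right) = - 4 \left(\left(- \frac{8}{3}\right) \left(- \frac{1}{44}\right)\right) = \left(-4\right) \frac{2}{33} = - \frac{8}{33}$)
$\frac{q{\left(85,-54 \right)}}{\frac{1}{43894 - 50111}} + \frac{g{\left(-202 \right)}}{48869} = - \frac{54}{\frac{1}{43894 - 50111}} - \frac{8}{33 \cdot 48869} = - \frac{54}{\frac{1}{-6217}} - \frac{8}{1612677} = - \frac{54}{- \frac{1}{6217}} - \frac{8}{1612677} = \left(-54\right) \left(-6217\right) - \frac{8}{1612677} = 335718 - \frac{8}{1612677} = \frac{541404697078}{1612677}$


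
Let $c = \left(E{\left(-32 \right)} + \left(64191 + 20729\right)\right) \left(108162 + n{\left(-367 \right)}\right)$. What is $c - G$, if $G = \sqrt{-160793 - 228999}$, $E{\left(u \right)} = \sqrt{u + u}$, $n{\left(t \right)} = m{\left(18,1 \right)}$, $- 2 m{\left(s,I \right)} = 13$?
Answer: $9184565060 + 865244 i - 4 i \sqrt{24362} \approx 9.1846 \cdot 10^{9} + 8.6462 \cdot 10^{5} i$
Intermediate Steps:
$m{\left(s,I \right)} = - \frac{13}{2}$ ($m{\left(s,I \right)} = \left(- \frac{1}{2}\right) 13 = - \frac{13}{2}$)
$n{\left(t \right)} = - \frac{13}{2}$
$E{\left(u \right)} = \sqrt{2} \sqrt{u}$ ($E{\left(u \right)} = \sqrt{2 u} = \sqrt{2} \sqrt{u}$)
$G = 4 i \sqrt{24362}$ ($G = \sqrt{-389792} = 4 i \sqrt{24362} \approx 624.33 i$)
$c = 9184565060 + 865244 i$ ($c = \left(\sqrt{2} \sqrt{-32} + \left(64191 + 20729\right)\right) \left(108162 - \frac{13}{2}\right) = \left(\sqrt{2} \cdot 4 i \sqrt{2} + 84920\right) \frac{216311}{2} = \left(8 i + 84920\right) \frac{216311}{2} = \left(84920 + 8 i\right) \frac{216311}{2} = 9184565060 + 865244 i \approx 9.1846 \cdot 10^{9} + 8.6524 \cdot 10^{5} i$)
$c - G = \left(9184565060 + 865244 i\right) - 4 i \sqrt{24362} = 9184565060 + 865244 i - 4 i \sqrt{24362}$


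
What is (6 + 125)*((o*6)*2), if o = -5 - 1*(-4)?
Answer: -1572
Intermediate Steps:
o = -1 (o = -5 + 4 = -1)
(6 + 125)*((o*6)*2) = (6 + 125)*(-1*6*2) = 131*(-6*2) = 131*(-12) = -1572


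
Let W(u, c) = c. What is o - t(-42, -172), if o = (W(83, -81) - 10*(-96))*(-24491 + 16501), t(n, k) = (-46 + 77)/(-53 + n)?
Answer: -667204919/95 ≈ -7.0232e+6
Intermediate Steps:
t(n, k) = 31/(-53 + n)
o = -7023210 (o = (-81 - 10*(-96))*(-24491 + 16501) = (-81 + 960)*(-7990) = 879*(-7990) = -7023210)
o - t(-42, -172) = -7023210 - 31/(-53 - 42) = -7023210 - 31/(-95) = -7023210 - 31*(-1)/95 = -7023210 - 1*(-31/95) = -7023210 + 31/95 = -667204919/95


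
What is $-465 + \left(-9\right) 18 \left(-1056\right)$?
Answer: $170607$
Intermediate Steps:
$-465 + \left(-9\right) 18 \left(-1056\right) = -465 - -171072 = -465 + 171072 = 170607$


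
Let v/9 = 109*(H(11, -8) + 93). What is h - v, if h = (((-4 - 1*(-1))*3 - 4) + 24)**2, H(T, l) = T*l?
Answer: -4784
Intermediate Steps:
h = 121 (h = (((-4 + 1)*3 - 4) + 24)**2 = ((-3*3 - 4) + 24)**2 = ((-9 - 4) + 24)**2 = (-13 + 24)**2 = 11**2 = 121)
v = 4905 (v = 9*(109*(11*(-8) + 93)) = 9*(109*(-88 + 93)) = 9*(109*5) = 9*545 = 4905)
h - v = 121 - 1*4905 = 121 - 4905 = -4784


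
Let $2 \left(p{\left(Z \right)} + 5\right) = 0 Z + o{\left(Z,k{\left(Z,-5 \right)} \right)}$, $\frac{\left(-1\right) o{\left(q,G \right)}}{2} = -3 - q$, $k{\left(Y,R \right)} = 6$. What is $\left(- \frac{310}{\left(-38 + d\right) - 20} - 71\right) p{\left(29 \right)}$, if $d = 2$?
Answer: $- \frac{49491}{28} \approx -1767.5$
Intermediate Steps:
$o{\left(q,G \right)} = 6 + 2 q$ ($o{\left(q,G \right)} = - 2 \left(-3 - q\right) = 6 + 2 q$)
$p{\left(Z \right)} = -2 + Z$ ($p{\left(Z \right)} = -5 + \frac{0 Z + \left(6 + 2 Z\right)}{2} = -5 + \frac{0 + \left(6 + 2 Z\right)}{2} = -5 + \frac{6 + 2 Z}{2} = -5 + \left(3 + Z\right) = -2 + Z$)
$\left(- \frac{310}{\left(-38 + d\right) - 20} - 71\right) p{\left(29 \right)} = \left(- \frac{310}{\left(-38 + 2\right) - 20} - 71\right) \left(-2 + 29\right) = \left(- \frac{310}{-36 - 20} - 71\right) 27 = \left(- \frac{310}{-56} - 71\right) 27 = \left(\left(-310\right) \left(- \frac{1}{56}\right) - 71\right) 27 = \left(\frac{155}{28} - 71\right) 27 = \left(- \frac{1833}{28}\right) 27 = - \frac{49491}{28}$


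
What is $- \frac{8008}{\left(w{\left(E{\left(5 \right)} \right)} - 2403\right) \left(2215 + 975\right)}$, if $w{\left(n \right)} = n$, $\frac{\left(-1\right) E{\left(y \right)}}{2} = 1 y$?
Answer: $\frac{364}{349885} \approx 0.0010403$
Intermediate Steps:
$E{\left(y \right)} = - 2 y$ ($E{\left(y \right)} = - 2 \cdot 1 y = - 2 y$)
$- \frac{8008}{\left(w{\left(E{\left(5 \right)} \right)} - 2403\right) \left(2215 + 975\right)} = - \frac{8008}{\left(\left(-2\right) 5 - 2403\right) \left(2215 + 975\right)} = - \frac{8008}{\left(-10 - 2403\right) 3190} = - \frac{8008}{\left(-2413\right) 3190} = - \frac{8008}{-7697470} = \left(-8008\right) \left(- \frac{1}{7697470}\right) = \frac{364}{349885}$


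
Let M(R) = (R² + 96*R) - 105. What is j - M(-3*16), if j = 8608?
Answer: 11017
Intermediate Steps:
M(R) = -105 + R² + 96*R
j - M(-3*16) = 8608 - (-105 + (-3*16)² + 96*(-3*16)) = 8608 - (-105 + (-48)² + 96*(-48)) = 8608 - (-105 + 2304 - 4608) = 8608 - 1*(-2409) = 8608 + 2409 = 11017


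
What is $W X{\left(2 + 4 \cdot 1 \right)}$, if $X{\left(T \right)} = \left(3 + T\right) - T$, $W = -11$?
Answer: $-33$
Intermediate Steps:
$X{\left(T \right)} = 3$
$W X{\left(2 + 4 \cdot 1 \right)} = \left(-11\right) 3 = -33$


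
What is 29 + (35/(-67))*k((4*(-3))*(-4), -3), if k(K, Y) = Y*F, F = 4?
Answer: 2363/67 ≈ 35.269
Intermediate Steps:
k(K, Y) = 4*Y (k(K, Y) = Y*4 = 4*Y)
29 + (35/(-67))*k((4*(-3))*(-4), -3) = 29 + (35/(-67))*(4*(-3)) = 29 + (35*(-1/67))*(-12) = 29 - 35/67*(-12) = 29 + 420/67 = 2363/67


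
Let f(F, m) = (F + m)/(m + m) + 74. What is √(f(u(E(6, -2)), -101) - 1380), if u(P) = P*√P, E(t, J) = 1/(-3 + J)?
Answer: √(-1331740550 + 202*I*√5)/1010 ≈ 6.1274e-6 + 36.132*I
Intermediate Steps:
u(P) = P^(3/2)
f(F, m) = 74 + (F + m)/(2*m) (f(F, m) = (F + m)/((2*m)) + 74 = (F + m)*(1/(2*m)) + 74 = (F + m)/(2*m) + 74 = 74 + (F + m)/(2*m))
√(f(u(E(6, -2)), -101) - 1380) = √((½)*((1/(-3 - 2))^(3/2) + 149*(-101))/(-101) - 1380) = √((½)*(-1/101)*((1/(-5))^(3/2) - 15049) - 1380) = √((½)*(-1/101)*((-⅕)^(3/2) - 15049) - 1380) = √((½)*(-1/101)*(-I*√5/25 - 15049) - 1380) = √((½)*(-1/101)*(-15049 - I*√5/25) - 1380) = √((149/2 + I*√5/5050) - 1380) = √(-2611/2 + I*√5/5050)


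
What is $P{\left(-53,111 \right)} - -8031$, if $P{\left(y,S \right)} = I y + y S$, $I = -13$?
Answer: $2837$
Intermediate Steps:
$P{\left(y,S \right)} = - 13 y + S y$ ($P{\left(y,S \right)} = - 13 y + y S = - 13 y + S y$)
$P{\left(-53,111 \right)} - -8031 = - 53 \left(-13 + 111\right) - -8031 = \left(-53\right) 98 + 8031 = -5194 + 8031 = 2837$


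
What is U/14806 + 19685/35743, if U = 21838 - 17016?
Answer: 7480788/8535659 ≈ 0.87642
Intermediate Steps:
U = 4822
U/14806 + 19685/35743 = 4822/14806 + 19685/35743 = 4822*(1/14806) + 19685*(1/35743) = 2411/7403 + 635/1153 = 7480788/8535659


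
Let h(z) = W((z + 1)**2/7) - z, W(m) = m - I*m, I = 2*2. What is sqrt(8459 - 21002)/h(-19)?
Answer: -7*I*sqrt(12543)/839 ≈ -0.93441*I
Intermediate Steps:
I = 4
W(m) = -3*m (W(m) = m - 4*m = -3*m)
h(z) = -z - 3*(1 + z)**2/7 (h(z) = -3*(z + 1)**2/7 - z = -3*(1 + z)**2/7 - z = -z - 3*(1 + z)**2/7)
sqrt(8459 - 21002)/h(-19) = sqrt(8459 - 21002)/(-1*(-19) - 3*(1 - 19)**2/7) = sqrt(-12543)/(19 - 3/7*(-18)**2) = (I*sqrt(12543))/(19 - 3/7*324) = (I*sqrt(12543))/(19 - 972/7) = (I*sqrt(12543))/(-839/7) = (I*sqrt(12543))*(-7/839) = -7*I*sqrt(12543)/839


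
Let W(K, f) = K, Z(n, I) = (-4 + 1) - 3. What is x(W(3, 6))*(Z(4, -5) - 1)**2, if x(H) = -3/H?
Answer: -49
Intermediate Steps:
Z(n, I) = -6 (Z(n, I) = -3 - 3 = -6)
x(W(3, 6))*(Z(4, -5) - 1)**2 = (-3/3)*(-6 - 1)**2 = -3*1/3*(-7)**2 = -1*49 = -49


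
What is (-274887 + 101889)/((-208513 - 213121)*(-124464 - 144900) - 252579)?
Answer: -8238/5408227057 ≈ -1.5232e-6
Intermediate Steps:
(-274887 + 101889)/((-208513 - 213121)*(-124464 - 144900) - 252579) = -172998/(-421634*(-269364) - 252579) = -172998/(113573020776 - 252579) = -172998/113572768197 = -172998*1/113572768197 = -8238/5408227057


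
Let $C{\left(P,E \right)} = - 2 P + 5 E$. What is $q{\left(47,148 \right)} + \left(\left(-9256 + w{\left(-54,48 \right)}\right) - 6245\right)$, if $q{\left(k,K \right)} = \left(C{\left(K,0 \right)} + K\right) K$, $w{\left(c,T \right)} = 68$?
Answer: $-37337$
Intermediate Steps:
$q{\left(k,K \right)} = - K^{2}$ ($q{\left(k,K \right)} = \left(\left(- 2 K + 5 \cdot 0\right) + K\right) K = \left(\left(- 2 K + 0\right) + K\right) K = \left(- 2 K + K\right) K = - K K = - K^{2}$)
$q{\left(47,148 \right)} + \left(\left(-9256 + w{\left(-54,48 \right)}\right) - 6245\right) = - 148^{2} + \left(\left(-9256 + 68\right) - 6245\right) = \left(-1\right) 21904 - 15433 = -21904 - 15433 = -37337$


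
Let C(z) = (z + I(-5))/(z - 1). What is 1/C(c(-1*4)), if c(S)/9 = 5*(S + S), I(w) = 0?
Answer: 361/360 ≈ 1.0028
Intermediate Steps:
c(S) = 90*S (c(S) = 9*(5*(S + S)) = 9*(5*(2*S)) = 9*(10*S) = 90*S)
C(z) = z/(-1 + z) (C(z) = (z + 0)/(z - 1) = z/(-1 + z))
1/C(c(-1*4)) = 1/((90*(-1*4))/(-1 + 90*(-1*4))) = 1/((90*(-4))/(-1 + 90*(-4))) = 1/(-360/(-1 - 360)) = 1/(-360/(-361)) = 1/(-360*(-1/361)) = 1/(360/361) = 361/360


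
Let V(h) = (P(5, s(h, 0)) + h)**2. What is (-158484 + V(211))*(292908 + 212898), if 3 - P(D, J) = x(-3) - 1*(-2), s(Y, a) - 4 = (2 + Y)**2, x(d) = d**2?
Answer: -59318398650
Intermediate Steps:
s(Y, a) = 4 + (2 + Y)**2
P(D, J) = -8 (P(D, J) = 3 - ((-3)**2 - 1*(-2)) = 3 - (9 + 2) = 3 - 1*11 = 3 - 11 = -8)
V(h) = (-8 + h)**2
(-158484 + V(211))*(292908 + 212898) = (-158484 + (-8 + 211)**2)*(292908 + 212898) = (-158484 + 203**2)*505806 = (-158484 + 41209)*505806 = -117275*505806 = -59318398650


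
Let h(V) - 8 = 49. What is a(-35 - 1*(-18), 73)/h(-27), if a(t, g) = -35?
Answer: -35/57 ≈ -0.61403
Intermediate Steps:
h(V) = 57 (h(V) = 8 + 49 = 57)
a(-35 - 1*(-18), 73)/h(-27) = -35/57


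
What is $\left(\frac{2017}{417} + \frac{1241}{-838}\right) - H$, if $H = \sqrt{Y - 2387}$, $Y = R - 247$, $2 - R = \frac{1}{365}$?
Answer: $\frac{1172749}{349446} - \frac{i \sqrt{350648565}}{365} \approx 3.356 - 51.303 i$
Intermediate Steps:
$R = \frac{729}{365}$ ($R = 2 - \frac{1}{365} = \frac{729}{365} \approx 1.9973$)
$Y = - \frac{89426}{365}$ ($Y = \frac{729}{365} - 247 = - \frac{89426}{365} \approx -245.0$)
$H = \frac{i \sqrt{350648565}}{365}$ ($H = \sqrt{- \frac{89426}{365} - 2387} = \sqrt{- \frac{960681}{365}} = \frac{i \sqrt{350648565}}{365} \approx 51.303 i$)
$\left(\frac{2017}{417} + \frac{1241}{-838}\right) - H = \left(\frac{2017}{417} + \frac{1241}{-838}\right) - \frac{i \sqrt{350648565}}{365} = \left(2017 \cdot \frac{1}{417} + 1241 \left(- \frac{1}{838}\right)\right) - \frac{i \sqrt{350648565}}{365} = \left(\frac{2017}{417} - \frac{1241}{838}\right) - \frac{i \sqrt{350648565}}{365} = \frac{1172749}{349446} - \frac{i \sqrt{350648565}}{365}$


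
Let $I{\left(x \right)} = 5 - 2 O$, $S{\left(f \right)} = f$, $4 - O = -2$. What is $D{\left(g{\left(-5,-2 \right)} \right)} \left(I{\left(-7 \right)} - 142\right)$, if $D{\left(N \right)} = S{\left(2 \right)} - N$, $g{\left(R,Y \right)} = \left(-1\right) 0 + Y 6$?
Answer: $-2086$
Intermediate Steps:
$O = 6$ ($O = 4 - -2 = 4 + 2 = 6$)
$I{\left(x \right)} = -7$ ($I{\left(x \right)} = 5 - 12 = -7$)
$g{\left(R,Y \right)} = 6 Y$ ($g{\left(R,Y \right)} = 0 + 6 Y = 6 Y$)
$D{\left(N \right)} = 2 - N$
$D{\left(g{\left(-5,-2 \right)} \right)} \left(I{\left(-7 \right)} - 142\right) = \left(2 - 6 \left(-2\right)\right) \left(-7 - 142\right) = \left(2 - -12\right) \left(-149\right) = \left(2 + 12\right) \left(-149\right) = 14 \left(-149\right) = -2086$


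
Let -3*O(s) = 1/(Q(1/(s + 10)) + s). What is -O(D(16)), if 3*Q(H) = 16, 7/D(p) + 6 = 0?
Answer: 2/25 ≈ 0.080000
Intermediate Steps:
D(p) = -7/6 (D(p) = 7/(-6 + 0) = 7/(-6) = 7*(-⅙) = -7/6)
Q(H) = 16/3 (Q(H) = (⅓)*16 = 16/3)
O(s) = -1/(3*(16/3 + s))
-O(D(16)) = -(-1)/(16 + 3*(-7/6)) = -(-1)/(16 - 7/2) = -(-1)/25/2 = -(-1)*2/25 = -1*(-2/25) = 2/25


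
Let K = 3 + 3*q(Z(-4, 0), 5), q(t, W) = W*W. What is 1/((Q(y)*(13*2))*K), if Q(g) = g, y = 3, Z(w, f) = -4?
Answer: 1/6084 ≈ 0.00016437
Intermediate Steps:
q(t, W) = W**2
K = 78 (K = 3 + 3*5**2 = 3 + 3*25 = 3 + 75 = 78)
1/((Q(y)*(13*2))*K) = 1/((3*(13*2))*78) = 1/((3*26)*78) = 1/(78*78) = 1/6084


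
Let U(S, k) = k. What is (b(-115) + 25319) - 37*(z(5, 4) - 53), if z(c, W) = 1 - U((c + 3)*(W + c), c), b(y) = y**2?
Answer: 40653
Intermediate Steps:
z(c, W) = 1 - c
(b(-115) + 25319) - 37*(z(5, 4) - 53) = ((-115)**2 + 25319) - 37*((1 - 1*5) - 53) = (13225 + 25319) - 37*((1 - 5) - 53) = 38544 - 37*(-4 - 53) = 38544 - 37*(-57) = 38544 + 2109 = 40653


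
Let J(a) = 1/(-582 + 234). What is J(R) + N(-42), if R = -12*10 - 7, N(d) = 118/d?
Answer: -6851/2436 ≈ -2.8124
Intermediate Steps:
R = -127 (R = -120 - 7 = -127)
J(a) = -1/348 (J(a) = 1/(-348) = -1/348)
J(R) + N(-42) = -1/348 + 118/(-42) = -1/348 + 118*(-1/42) = -1/348 - 59/21 = -6851/2436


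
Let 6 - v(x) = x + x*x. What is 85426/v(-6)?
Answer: -42713/12 ≈ -3559.4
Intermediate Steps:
v(x) = 6 - x - x**2 (v(x) = 6 - (x + x*x) = 6 - (x + x**2) = 6 + (-x - x**2) = 6 - x - x**2)
85426/v(-6) = 85426/(6 - 1*(-6) - 1*(-6)**2) = 85426/(6 + 6 - 1*36) = 85426/(6 + 6 - 36) = 85426/(-24) = 85426*(-1/24) = -42713/12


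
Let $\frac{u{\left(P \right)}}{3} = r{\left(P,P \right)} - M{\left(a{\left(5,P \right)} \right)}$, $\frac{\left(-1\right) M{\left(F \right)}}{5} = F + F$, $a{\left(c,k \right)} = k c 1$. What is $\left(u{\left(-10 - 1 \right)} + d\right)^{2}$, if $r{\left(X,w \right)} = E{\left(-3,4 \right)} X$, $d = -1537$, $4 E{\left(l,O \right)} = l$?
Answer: $\frac{159997201}{16} \approx 9.9998 \cdot 10^{6}$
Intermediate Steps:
$E{\left(l,O \right)} = \frac{l}{4}$
$a{\left(c,k \right)} = c k$ ($a{\left(c,k \right)} = c k 1 = c k$)
$r{\left(X,w \right)} = - \frac{3 X}{4}$ ($r{\left(X,w \right)} = \frac{1}{4} \left(-3\right) X = - \frac{3 X}{4}$)
$M{\left(F \right)} = - 10 F$ ($M{\left(F \right)} = - 5 \left(F + F\right) = - 5 \cdot 2 F = - 10 F$)
$u{\left(P \right)} = \frac{591 P}{4}$ ($u{\left(P \right)} = 3 \left(- \frac{3 P}{4} - - 10 \cdot 5 P\right) = 3 \left(- \frac{3 P}{4} - - 50 P\right) = 3 \left(- \frac{3 P}{4} + 50 P\right) = 3 \frac{197 P}{4} = \frac{591 P}{4}$)
$\left(u{\left(-10 - 1 \right)} + d\right)^{2} = \left(\frac{591 \left(-10 - 1\right)}{4} - 1537\right)^{2} = \left(\frac{591}{4} \left(-11\right) - 1537\right)^{2} = \left(- \frac{6501}{4} - 1537\right)^{2} = \left(- \frac{12649}{4}\right)^{2} = \frac{159997201}{16}$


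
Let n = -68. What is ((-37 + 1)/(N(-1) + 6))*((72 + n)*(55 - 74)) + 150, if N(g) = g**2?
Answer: 3786/7 ≈ 540.86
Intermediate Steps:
((-37 + 1)/(N(-1) + 6))*((72 + n)*(55 - 74)) + 150 = ((-37 + 1)/((-1)**2 + 6))*((72 - 68)*(55 - 74)) + 150 = (-36/(1 + 6))*(4*(-19)) + 150 = -36/7*(-76) + 150 = 2736/7 + 150 = 3786/7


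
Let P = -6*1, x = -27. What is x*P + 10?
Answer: 172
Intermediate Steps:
P = -6
x*P + 10 = -27*(-6) + 10 = 162 + 10 = 172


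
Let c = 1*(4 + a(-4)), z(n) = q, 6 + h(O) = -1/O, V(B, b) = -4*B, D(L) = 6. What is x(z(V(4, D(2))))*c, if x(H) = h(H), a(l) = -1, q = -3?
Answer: -17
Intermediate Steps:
h(O) = -6 - 1/O
z(n) = -3
x(H) = -6 - 1/H
c = 3 (c = 1*(4 - 1) = 1*3 = 3)
x(z(V(4, D(2))))*c = (-6 - 1/(-3))*3 = (-6 - 1*(-⅓))*3 = (-6 + ⅓)*3 = -17/3*3 = -17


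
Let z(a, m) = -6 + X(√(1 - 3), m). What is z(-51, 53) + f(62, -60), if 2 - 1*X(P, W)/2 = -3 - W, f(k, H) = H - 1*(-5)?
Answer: 55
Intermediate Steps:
f(k, H) = 5 + H (f(k, H) = H + 5 = 5 + H)
X(P, W) = 10 + 2*W (X(P, W) = 4 - 2*(-3 - W) = 4 + (6 + 2*W) = 10 + 2*W)
z(a, m) = 4 + 2*m (z(a, m) = -6 + (10 + 2*m) = 4 + 2*m)
z(-51, 53) + f(62, -60) = (4 + 2*53) + (5 - 60) = (4 + 106) - 55 = 110 - 55 = 55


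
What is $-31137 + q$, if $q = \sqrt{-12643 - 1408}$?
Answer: $-31137 + i \sqrt{14051} \approx -31137.0 + 118.54 i$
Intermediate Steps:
$q = i \sqrt{14051}$ ($q = \sqrt{-14051} = i \sqrt{14051} \approx 118.54 i$)
$-31137 + q = -31137 + i \sqrt{14051}$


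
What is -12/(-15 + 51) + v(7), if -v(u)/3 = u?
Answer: -64/3 ≈ -21.333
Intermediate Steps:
v(u) = -3*u
-12/(-15 + 51) + v(7) = -12/(-15 + 51) - 3*7 = -12/36 - 21 = (1/36)*(-12) - 21 = -⅓ - 21 = -64/3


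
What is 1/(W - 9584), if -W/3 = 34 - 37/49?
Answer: -49/474503 ≈ -0.00010327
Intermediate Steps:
W = -4887/49 (W = -3*(34 - 37/49) = -3*1629/49 = -4887/49 ≈ -99.735)
1/(W - 9584) = 1/(-4887/49 - 9584) = 1/(-474503/49) = -49/474503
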